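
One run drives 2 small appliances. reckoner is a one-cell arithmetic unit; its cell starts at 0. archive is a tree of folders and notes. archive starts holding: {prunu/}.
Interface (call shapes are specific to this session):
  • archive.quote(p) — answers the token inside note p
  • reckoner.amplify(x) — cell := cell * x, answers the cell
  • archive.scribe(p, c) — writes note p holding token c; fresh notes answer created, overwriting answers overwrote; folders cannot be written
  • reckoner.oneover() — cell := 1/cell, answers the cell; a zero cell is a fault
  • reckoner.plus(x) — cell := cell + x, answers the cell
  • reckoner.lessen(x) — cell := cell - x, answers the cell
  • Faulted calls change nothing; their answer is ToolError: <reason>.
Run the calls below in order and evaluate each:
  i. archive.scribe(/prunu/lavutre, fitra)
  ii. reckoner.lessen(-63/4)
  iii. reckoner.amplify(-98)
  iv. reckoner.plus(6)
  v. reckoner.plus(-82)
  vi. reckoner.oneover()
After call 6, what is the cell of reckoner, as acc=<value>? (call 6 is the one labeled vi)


Answer: acc=-2/3239

Derivation:
[in] archive.scribe p='/prunu/lavutre' c='fitra'
:: created
[in] reckoner.lessen x='-63/4'
:: 63/4
[in] reckoner.amplify x='-98'
:: -3087/2
[in] reckoner.plus x='6'
:: -3075/2
[in] reckoner.plus x='-82'
:: -3239/2
[in] reckoner.oneover
:: -2/3239


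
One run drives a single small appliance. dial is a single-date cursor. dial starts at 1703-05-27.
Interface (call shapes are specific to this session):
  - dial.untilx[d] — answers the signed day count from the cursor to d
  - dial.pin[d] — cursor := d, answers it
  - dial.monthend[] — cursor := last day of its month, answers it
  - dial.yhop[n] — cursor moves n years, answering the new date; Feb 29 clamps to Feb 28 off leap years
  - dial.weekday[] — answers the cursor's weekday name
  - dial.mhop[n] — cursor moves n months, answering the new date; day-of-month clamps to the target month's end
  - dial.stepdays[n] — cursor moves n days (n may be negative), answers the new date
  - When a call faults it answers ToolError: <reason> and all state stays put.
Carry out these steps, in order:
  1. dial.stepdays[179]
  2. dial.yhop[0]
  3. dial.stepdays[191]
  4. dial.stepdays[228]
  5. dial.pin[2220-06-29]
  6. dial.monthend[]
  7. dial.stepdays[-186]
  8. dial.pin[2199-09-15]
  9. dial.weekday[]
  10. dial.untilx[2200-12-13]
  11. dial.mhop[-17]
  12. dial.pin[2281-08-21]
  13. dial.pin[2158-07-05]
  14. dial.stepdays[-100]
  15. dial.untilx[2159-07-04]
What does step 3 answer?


Answer: 1704-05-31

Derivation:
Now I run dial.stepdays with n→179, and get 1703-11-22.
Invoking dial.yhop with n→0, and see 1703-11-22.
Using dial.stepdays with n→191: 1704-05-31.
Invoking dial.stepdays with n→228: 1705-01-14.
I run dial.pin with d→2220-06-29, → 2220-06-29.
I use dial.monthend, which returns 2220-06-30.
I use dial.stepdays with n→-186, giving 2219-12-27.
I try dial.pin with d→2199-09-15, → 2199-09-15.
Calling dial.weekday(), and observe Sunday.
Calling dial.untilx with d→2200-12-13, and observe 454.
Calling dial.mhop with n→-17, giving 2198-04-15.
I invoke dial.pin with d→2281-08-21, giving 2281-08-21.
I try dial.pin with d→2158-07-05, and see 2158-07-05.
I invoke dial.stepdays with n→-100, which returns 2158-03-27.
Now I run dial.untilx with d→2159-07-04, → 464.


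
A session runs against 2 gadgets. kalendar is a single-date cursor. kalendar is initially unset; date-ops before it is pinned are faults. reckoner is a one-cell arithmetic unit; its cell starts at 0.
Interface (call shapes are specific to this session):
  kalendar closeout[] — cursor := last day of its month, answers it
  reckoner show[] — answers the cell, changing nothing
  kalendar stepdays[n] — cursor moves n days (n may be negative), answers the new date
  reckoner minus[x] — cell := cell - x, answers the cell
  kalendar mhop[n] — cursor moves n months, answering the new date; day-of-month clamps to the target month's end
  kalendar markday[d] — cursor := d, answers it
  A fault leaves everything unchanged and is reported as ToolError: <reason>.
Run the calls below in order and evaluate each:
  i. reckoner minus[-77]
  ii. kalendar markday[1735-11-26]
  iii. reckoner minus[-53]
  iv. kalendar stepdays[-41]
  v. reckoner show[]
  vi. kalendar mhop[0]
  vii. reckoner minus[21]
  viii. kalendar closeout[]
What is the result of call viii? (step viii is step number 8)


Step: reckoner minus[x→-77]
Result: 77
Step: kalendar markday[d→1735-11-26]
Result: 1735-11-26
Step: reckoner minus[x→-53]
Result: 130
Step: kalendar stepdays[n→-41]
Result: 1735-10-16
Step: reckoner show[]
Result: 130
Step: kalendar mhop[n→0]
Result: 1735-10-16
Step: reckoner minus[x→21]
Result: 109
Step: kalendar closeout[]
Result: 1735-10-31

Answer: 1735-10-31


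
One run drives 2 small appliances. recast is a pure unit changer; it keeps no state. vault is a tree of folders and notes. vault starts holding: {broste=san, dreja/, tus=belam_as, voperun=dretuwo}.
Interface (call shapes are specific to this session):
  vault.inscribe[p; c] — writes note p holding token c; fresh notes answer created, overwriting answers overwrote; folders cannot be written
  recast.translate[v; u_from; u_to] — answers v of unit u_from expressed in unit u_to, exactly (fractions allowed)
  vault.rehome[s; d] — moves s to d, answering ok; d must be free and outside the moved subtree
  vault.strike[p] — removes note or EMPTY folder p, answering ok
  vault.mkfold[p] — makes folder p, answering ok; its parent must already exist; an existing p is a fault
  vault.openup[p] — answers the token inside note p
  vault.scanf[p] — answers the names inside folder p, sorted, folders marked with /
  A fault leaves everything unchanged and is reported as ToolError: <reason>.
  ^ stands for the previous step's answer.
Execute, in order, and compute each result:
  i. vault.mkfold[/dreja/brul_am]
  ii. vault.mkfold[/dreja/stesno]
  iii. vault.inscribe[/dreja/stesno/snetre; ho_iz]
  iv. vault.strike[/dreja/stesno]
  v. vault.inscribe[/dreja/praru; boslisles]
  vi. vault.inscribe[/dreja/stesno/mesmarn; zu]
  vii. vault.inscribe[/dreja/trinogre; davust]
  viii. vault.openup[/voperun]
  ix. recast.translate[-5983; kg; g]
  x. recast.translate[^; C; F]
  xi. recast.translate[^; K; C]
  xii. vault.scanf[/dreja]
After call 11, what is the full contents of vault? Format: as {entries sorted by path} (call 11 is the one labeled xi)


==> vault.mkfold(p=/dreja/brul_am)
<== ok
==> vault.mkfold(p=/dreja/stesno)
<== ok
==> vault.inscribe(p=/dreja/stesno/snetre, c=ho_iz)
<== created
==> vault.strike(p=/dreja/stesno)
<== ToolError: not empty
==> vault.inscribe(p=/dreja/praru, c=boslisles)
<== created
==> vault.inscribe(p=/dreja/stesno/mesmarn, c=zu)
<== created
==> vault.inscribe(p=/dreja/trinogre, c=davust)
<== created
==> vault.openup(p=/voperun)
<== dretuwo
==> recast.translate(v=-5983, u_from=kg, u_to=g)
<== -5983000
==> recast.translate(v=^, u_from=C, u_to=F)
<== -10769368
==> recast.translate(v=^, u_from=K, u_to=C)
<== -215392823/20
==> vault.scanf(p=/dreja)
<== [brul_am/, praru, stesno/, trinogre]

Answer: {broste=san, dreja/, dreja/brul_am/, dreja/praru=boslisles, dreja/stesno/, dreja/stesno/mesmarn=zu, dreja/stesno/snetre=ho_iz, dreja/trinogre=davust, tus=belam_as, voperun=dretuwo}


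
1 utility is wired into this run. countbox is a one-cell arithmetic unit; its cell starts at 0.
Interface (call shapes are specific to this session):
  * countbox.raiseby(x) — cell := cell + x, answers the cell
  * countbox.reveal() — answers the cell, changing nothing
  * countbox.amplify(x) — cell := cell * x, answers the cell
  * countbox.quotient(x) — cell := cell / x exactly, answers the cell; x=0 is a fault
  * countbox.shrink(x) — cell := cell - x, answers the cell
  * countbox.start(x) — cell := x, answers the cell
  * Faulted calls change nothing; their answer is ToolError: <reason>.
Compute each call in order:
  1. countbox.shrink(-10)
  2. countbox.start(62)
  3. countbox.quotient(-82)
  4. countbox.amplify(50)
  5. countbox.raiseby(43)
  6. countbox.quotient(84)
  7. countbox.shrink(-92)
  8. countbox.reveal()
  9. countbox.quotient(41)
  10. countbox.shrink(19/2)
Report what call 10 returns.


Answer: -341459/47068

Derivation:
>> countbox.shrink(x='-10')
<< 10
>> countbox.start(x='62')
<< 62
>> countbox.quotient(x='-82')
<< -31/41
>> countbox.amplify(x='50')
<< -1550/41
>> countbox.raiseby(x='43')
<< 213/41
>> countbox.quotient(x='84')
<< 71/1148
>> countbox.shrink(x='-92')
<< 105687/1148
>> countbox.reveal()
<< 105687/1148
>> countbox.quotient(x='41')
<< 105687/47068
>> countbox.shrink(x='19/2')
<< -341459/47068


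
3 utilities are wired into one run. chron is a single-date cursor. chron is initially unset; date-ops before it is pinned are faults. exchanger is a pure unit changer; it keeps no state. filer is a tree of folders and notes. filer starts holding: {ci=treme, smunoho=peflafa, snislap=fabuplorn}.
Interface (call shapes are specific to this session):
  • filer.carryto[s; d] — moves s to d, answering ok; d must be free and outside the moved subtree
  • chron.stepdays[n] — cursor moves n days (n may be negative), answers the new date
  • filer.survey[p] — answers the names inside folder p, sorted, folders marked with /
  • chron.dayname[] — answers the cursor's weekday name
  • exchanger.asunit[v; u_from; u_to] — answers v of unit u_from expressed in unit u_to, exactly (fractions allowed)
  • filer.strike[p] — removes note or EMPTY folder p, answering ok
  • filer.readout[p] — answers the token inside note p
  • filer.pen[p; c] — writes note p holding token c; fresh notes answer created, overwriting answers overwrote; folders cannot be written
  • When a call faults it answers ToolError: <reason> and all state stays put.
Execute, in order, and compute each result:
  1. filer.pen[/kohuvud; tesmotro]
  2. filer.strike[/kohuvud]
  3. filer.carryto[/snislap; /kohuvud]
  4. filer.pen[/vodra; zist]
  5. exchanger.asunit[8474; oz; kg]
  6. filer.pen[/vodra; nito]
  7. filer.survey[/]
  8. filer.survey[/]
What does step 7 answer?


-- 1. pen(p='/kohuvud', c='tesmotro') ~> created
-- 2. strike(p='/kohuvud') ~> ok
-- 3. carryto(s='/snislap', d='/kohuvud') ~> ok
-- 4. pen(p='/vodra', c='zist') ~> created
-- 5. asunit(v='8474', u_from='oz', u_to='kg') ~> 192187087169/800000000
-- 6. pen(p='/vodra', c='nito') ~> overwrote
-- 7. survey(p='/') ~> [ci, kohuvud, smunoho, vodra]
-- 8. survey(p='/') ~> [ci, kohuvud, smunoho, vodra]

Answer: [ci, kohuvud, smunoho, vodra]


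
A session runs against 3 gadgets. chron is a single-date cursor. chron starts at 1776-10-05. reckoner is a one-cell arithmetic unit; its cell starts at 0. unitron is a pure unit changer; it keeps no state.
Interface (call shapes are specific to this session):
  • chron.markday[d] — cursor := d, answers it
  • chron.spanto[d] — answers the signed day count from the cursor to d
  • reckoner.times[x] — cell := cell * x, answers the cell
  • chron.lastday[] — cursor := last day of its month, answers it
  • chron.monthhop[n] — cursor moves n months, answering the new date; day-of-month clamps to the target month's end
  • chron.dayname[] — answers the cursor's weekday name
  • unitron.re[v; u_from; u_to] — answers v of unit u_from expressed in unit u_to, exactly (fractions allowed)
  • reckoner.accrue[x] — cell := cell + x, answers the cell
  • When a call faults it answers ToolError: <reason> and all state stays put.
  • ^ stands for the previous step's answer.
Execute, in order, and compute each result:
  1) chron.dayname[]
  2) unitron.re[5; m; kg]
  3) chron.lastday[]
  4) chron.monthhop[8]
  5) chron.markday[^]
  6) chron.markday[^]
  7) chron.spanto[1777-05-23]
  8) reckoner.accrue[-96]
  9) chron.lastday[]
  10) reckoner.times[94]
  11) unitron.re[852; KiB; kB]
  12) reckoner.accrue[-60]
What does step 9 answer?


~$ chron.dayname
= Saturday
~$ unitron.re v→5 u_from→m u_to→kg
= ToolError: incompatible units
~$ chron.lastday
= 1776-10-31
~$ chron.monthhop n→8
= 1777-06-30
~$ chron.markday d→^
= 1777-06-30
~$ chron.markday d→^
= 1777-06-30
~$ chron.spanto d→1777-05-23
= -38
~$ reckoner.accrue x→-96
= -96
~$ chron.lastday
= 1777-06-30
~$ reckoner.times x→94
= -9024
~$ unitron.re v→852 u_from→KiB u_to→kB
= 109056/125
~$ reckoner.accrue x→-60
= -9084

Answer: 1777-06-30


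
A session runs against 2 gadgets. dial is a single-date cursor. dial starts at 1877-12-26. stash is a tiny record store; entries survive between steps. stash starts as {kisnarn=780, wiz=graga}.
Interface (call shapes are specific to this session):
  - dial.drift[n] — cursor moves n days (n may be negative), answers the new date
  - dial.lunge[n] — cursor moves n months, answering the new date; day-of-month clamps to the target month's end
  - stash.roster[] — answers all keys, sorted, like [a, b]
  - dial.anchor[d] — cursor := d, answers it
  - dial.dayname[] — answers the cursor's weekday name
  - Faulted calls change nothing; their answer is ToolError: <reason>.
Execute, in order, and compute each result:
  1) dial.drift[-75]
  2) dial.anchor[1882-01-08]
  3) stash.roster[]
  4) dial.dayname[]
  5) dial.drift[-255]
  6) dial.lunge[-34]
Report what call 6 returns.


Answer: 1878-06-28

Derivation:
→ dial.drift(n: -75)
← 1877-10-12
→ dial.anchor(d: 1882-01-08)
← 1882-01-08
→ stash.roster()
← [kisnarn, wiz]
→ dial.dayname()
← Sunday
→ dial.drift(n: -255)
← 1881-04-28
→ dial.lunge(n: -34)
← 1878-06-28


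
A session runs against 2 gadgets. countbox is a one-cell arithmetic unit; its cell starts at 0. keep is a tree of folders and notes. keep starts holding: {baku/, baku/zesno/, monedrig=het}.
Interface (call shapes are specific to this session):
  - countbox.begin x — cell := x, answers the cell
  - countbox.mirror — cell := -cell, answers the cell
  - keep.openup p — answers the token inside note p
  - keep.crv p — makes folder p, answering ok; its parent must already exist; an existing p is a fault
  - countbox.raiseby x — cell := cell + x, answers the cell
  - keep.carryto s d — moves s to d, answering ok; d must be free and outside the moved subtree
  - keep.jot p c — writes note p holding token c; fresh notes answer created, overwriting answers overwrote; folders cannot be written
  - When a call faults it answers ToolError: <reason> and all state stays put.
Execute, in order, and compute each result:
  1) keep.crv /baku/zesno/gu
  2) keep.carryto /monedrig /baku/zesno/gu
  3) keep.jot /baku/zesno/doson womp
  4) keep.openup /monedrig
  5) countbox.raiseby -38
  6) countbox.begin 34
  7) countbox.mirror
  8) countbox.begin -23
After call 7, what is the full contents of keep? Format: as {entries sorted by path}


Answer: {baku/, baku/zesno/, baku/zesno/doson=womp, baku/zesno/gu/, monedrig=het}

Derivation:
·→ crv(/baku/zesno/gu)
·← ok
·→ carryto(/monedrig, /baku/zesno/gu)
·← ToolError: exists
·→ jot(/baku/zesno/doson, womp)
·← created
·→ openup(/monedrig)
·← het
·→ raiseby(-38)
·← -38
·→ begin(34)
·← 34
·→ mirror()
·← -34
·→ begin(-23)
·← -23


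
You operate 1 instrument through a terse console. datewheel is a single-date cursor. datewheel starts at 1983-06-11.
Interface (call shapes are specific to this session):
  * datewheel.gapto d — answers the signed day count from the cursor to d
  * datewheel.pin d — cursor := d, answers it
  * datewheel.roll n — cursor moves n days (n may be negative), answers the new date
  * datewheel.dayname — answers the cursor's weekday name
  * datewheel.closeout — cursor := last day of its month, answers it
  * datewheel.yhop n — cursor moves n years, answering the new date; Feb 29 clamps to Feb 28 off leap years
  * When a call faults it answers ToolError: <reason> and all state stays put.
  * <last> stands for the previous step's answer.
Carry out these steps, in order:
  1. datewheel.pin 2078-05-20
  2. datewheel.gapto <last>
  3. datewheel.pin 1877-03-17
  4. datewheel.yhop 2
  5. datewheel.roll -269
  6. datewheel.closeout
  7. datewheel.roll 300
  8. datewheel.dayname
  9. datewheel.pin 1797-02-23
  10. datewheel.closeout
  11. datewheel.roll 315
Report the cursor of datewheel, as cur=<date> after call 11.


Answer: cur=1798-01-09

Derivation:
[in] datewheel.pin d: 2078-05-20
[out] 2078-05-20
[in] datewheel.gapto d: <last>
[out] 0
[in] datewheel.pin d: 1877-03-17
[out] 1877-03-17
[in] datewheel.yhop n: 2
[out] 1879-03-17
[in] datewheel.roll n: -269
[out] 1878-06-21
[in] datewheel.closeout
[out] 1878-06-30
[in] datewheel.roll n: 300
[out] 1879-04-26
[in] datewheel.dayname
[out] Saturday
[in] datewheel.pin d: 1797-02-23
[out] 1797-02-23
[in] datewheel.closeout
[out] 1797-02-28
[in] datewheel.roll n: 315
[out] 1798-01-09


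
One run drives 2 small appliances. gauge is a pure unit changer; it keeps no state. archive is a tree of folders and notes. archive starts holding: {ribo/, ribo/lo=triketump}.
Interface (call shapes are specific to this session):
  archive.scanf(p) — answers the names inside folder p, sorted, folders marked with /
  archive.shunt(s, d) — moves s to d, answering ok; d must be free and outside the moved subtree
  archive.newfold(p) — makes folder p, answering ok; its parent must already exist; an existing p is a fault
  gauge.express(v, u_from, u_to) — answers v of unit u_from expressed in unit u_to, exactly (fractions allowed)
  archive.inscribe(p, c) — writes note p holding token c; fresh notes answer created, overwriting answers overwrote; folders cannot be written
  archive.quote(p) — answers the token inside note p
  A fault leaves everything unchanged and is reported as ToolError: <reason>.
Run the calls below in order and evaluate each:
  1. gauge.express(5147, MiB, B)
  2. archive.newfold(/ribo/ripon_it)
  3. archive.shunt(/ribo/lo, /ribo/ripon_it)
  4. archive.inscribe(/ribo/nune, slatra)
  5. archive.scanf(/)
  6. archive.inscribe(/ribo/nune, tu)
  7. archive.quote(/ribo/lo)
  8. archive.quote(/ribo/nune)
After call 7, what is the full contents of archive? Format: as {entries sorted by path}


Answer: {ribo/, ribo/lo=triketump, ribo/nune=tu, ribo/ripon_it/}

Derivation:
I use gauge.express on v='5147', u_from='MiB', u_to='B', → 5397020672.
Next I call archive.newfold on p='/ribo/ripon_it', → ok.
Now I run archive.shunt on s='/ribo/lo', d='/ribo/ripon_it', giving ToolError: exists.
I use archive.inscribe on p='/ribo/nune', c='slatra', and see created.
I invoke archive.scanf on p='/', and get [ribo/].
Next I call archive.inscribe on p='/ribo/nune', c='tu', — result: overwrote.
Then archive.quote on p='/ribo/lo': triketump.
I call archive.quote on p='/ribo/nune', — result: tu.


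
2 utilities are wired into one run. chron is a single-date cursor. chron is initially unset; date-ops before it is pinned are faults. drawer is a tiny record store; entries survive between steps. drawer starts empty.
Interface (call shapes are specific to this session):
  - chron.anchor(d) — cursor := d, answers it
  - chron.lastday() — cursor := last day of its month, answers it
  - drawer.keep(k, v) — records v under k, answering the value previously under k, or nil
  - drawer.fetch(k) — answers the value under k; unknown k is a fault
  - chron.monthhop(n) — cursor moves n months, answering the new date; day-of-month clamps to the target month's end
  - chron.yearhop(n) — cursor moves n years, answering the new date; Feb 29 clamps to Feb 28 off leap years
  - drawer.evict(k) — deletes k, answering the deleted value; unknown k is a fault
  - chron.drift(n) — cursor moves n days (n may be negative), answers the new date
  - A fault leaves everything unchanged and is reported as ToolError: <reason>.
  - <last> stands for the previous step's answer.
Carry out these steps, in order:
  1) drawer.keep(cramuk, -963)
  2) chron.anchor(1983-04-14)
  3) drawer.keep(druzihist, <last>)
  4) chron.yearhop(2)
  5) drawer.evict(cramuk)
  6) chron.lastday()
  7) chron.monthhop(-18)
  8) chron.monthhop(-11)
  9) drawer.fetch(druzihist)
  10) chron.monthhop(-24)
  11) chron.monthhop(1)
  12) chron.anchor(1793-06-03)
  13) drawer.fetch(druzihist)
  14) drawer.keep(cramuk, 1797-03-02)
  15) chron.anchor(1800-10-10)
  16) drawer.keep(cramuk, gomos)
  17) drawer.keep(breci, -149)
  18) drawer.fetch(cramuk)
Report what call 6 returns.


> drawer.keep k→cramuk v→-963
[out] nil
> chron.anchor d→1983-04-14
[out] 1983-04-14
> drawer.keep k→druzihist v→<last>
[out] nil
> chron.yearhop n→2
[out] 1985-04-14
> drawer.evict k→cramuk
[out] -963
> chron.lastday
[out] 1985-04-30
> chron.monthhop n→-18
[out] 1983-10-30
> chron.monthhop n→-11
[out] 1982-11-30
> drawer.fetch k→druzihist
[out] 1983-04-14
> chron.monthhop n→-24
[out] 1980-11-30
> chron.monthhop n→1
[out] 1980-12-30
> chron.anchor d→1793-06-03
[out] 1793-06-03
> drawer.fetch k→druzihist
[out] 1983-04-14
> drawer.keep k→cramuk v→1797-03-02
[out] nil
> chron.anchor d→1800-10-10
[out] 1800-10-10
> drawer.keep k→cramuk v→gomos
[out] 1797-03-02
> drawer.keep k→breci v→-149
[out] nil
> drawer.fetch k→cramuk
[out] gomos

Answer: 1985-04-30


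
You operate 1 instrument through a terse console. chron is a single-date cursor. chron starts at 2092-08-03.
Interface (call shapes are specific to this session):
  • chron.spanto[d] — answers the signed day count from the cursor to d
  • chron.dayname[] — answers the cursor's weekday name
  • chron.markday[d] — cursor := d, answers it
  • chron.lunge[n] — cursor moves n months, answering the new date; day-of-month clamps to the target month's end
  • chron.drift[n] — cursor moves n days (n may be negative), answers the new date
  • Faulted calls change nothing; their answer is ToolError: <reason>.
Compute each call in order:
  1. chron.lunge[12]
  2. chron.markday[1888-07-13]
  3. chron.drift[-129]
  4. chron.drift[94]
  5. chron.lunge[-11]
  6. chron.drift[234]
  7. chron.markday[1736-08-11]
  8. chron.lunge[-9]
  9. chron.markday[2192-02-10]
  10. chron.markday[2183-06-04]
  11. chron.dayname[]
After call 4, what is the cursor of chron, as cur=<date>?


# 1. lunge(n=12) : 2093-08-03
# 2. markday(d=1888-07-13) : 1888-07-13
# 3. drift(n=-129) : 1888-03-06
# 4. drift(n=94) : 1888-06-08
# 5. lunge(n=-11) : 1887-07-08
# 6. drift(n=234) : 1888-02-27
# 7. markday(d=1736-08-11) : 1736-08-11
# 8. lunge(n=-9) : 1735-11-11
# 9. markday(d=2192-02-10) : 2192-02-10
# 10. markday(d=2183-06-04) : 2183-06-04
# 11. dayname() : Wednesday

Answer: cur=1888-06-08


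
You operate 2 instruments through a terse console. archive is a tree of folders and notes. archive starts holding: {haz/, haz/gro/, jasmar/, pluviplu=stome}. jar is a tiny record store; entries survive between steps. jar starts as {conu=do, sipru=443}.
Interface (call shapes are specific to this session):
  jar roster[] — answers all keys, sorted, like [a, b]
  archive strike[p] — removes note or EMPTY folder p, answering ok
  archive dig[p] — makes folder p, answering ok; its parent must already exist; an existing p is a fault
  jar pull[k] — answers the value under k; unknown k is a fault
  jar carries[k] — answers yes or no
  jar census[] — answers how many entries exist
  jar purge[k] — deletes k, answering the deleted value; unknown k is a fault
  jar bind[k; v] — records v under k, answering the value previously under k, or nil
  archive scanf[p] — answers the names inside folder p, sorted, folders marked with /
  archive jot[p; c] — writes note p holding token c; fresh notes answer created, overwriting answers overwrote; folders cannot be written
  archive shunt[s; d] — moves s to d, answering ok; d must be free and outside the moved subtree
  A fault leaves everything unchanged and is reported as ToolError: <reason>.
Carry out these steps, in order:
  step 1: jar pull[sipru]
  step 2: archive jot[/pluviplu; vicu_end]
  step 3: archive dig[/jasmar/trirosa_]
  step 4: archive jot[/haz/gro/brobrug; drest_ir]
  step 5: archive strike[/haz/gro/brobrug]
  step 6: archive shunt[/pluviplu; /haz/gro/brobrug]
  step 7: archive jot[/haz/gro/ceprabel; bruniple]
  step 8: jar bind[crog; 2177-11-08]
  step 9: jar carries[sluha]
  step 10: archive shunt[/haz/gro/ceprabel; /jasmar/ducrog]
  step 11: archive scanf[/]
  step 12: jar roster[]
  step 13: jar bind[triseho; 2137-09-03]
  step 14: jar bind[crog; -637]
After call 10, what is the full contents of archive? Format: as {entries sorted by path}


·→ jar pull(k=sipru)
·← 443
·→ archive jot(p=/pluviplu, c=vicu_end)
·← overwrote
·→ archive dig(p=/jasmar/trirosa_)
·← ok
·→ archive jot(p=/haz/gro/brobrug, c=drest_ir)
·← created
·→ archive strike(p=/haz/gro/brobrug)
·← ok
·→ archive shunt(s=/pluviplu, d=/haz/gro/brobrug)
·← ok
·→ archive jot(p=/haz/gro/ceprabel, c=bruniple)
·← created
·→ jar bind(k=crog, v=2177-11-08)
·← nil
·→ jar carries(k=sluha)
·← no
·→ archive shunt(s=/haz/gro/ceprabel, d=/jasmar/ducrog)
·← ok
·→ archive scanf(p=/)
·← [haz/, jasmar/]
·→ jar roster()
·← [conu, crog, sipru]
·→ jar bind(k=triseho, v=2137-09-03)
·← nil
·→ jar bind(k=crog, v=-637)
·← 2177-11-08

Answer: {haz/, haz/gro/, haz/gro/brobrug=vicu_end, jasmar/, jasmar/ducrog=bruniple, jasmar/trirosa_/}


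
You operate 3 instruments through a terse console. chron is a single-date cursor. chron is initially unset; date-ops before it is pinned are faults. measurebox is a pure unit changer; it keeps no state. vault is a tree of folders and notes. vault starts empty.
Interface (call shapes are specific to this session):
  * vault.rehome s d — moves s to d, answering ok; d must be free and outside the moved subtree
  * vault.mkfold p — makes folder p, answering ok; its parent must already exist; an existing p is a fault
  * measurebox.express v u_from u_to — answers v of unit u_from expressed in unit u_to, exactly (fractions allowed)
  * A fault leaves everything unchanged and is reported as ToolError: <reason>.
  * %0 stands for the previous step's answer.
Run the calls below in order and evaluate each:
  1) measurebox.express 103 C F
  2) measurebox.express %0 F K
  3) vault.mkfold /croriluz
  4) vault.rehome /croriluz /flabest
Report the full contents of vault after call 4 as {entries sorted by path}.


Step: measurebox.express[v→103; u_from→C; u_to→F]
Result: 1087/5
Step: measurebox.express[v→%0; u_from→F; u_to→K]
Result: 7523/20
Step: vault.mkfold[p→/croriluz]
Result: ok
Step: vault.rehome[s→/croriluz; d→/flabest]
Result: ok

Answer: {flabest/}


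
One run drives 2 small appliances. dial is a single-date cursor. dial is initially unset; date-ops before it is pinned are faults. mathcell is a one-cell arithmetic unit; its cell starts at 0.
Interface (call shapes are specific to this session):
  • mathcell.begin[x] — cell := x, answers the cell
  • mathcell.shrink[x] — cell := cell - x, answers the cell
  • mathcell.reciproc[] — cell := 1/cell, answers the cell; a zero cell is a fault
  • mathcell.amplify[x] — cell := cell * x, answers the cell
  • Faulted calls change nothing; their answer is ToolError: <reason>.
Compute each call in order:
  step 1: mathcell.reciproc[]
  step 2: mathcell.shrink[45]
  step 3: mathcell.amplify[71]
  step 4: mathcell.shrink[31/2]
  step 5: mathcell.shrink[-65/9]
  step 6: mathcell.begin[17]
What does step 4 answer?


% 1. reciproc() -> ToolError: reciprocal of zero
% 2. shrink(x=45) -> -45
% 3. amplify(x=71) -> -3195
% 4. shrink(x=31/2) -> -6421/2
% 5. shrink(x=-65/9) -> -57659/18
% 6. begin(x=17) -> 17

Answer: -6421/2


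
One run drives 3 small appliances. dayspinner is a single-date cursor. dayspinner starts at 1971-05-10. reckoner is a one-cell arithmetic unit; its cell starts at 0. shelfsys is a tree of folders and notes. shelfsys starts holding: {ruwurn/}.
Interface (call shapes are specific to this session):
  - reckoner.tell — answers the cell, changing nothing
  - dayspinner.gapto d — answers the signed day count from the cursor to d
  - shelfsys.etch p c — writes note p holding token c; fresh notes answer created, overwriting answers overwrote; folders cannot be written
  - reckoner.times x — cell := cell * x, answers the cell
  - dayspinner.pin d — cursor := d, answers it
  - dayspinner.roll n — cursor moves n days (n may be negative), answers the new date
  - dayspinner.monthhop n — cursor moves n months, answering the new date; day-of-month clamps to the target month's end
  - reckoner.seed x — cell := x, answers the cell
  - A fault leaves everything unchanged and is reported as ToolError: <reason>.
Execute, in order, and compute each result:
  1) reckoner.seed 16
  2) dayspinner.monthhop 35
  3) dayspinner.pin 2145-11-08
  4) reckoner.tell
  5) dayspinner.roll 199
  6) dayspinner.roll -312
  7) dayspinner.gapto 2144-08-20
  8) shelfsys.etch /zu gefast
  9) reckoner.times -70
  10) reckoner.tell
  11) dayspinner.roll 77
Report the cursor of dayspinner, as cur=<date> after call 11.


;; seed(x=16) == 16
;; monthhop(n=35) == 1974-04-10
;; pin(d=2145-11-08) == 2145-11-08
;; tell() == 16
;; roll(n=199) == 2146-05-26
;; roll(n=-312) == 2145-07-18
;; gapto(d=2144-08-20) == -332
;; etch(p=/zu, c=gefast) == created
;; times(x=-70) == -1120
;; tell() == -1120
;; roll(n=77) == 2145-10-03

Answer: cur=2145-10-03


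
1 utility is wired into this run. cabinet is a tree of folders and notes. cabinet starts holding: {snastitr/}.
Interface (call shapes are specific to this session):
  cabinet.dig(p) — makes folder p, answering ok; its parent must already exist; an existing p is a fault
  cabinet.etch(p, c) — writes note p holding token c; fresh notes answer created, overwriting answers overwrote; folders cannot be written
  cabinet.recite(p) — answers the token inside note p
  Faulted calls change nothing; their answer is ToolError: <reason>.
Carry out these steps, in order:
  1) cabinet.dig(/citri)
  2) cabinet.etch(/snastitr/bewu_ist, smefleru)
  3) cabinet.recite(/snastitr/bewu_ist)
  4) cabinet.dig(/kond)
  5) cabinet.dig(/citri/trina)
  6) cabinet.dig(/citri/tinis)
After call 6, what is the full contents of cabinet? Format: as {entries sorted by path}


Answer: {citri/, citri/tinis/, citri/trina/, kond/, snastitr/, snastitr/bewu_ist=smefleru}

Derivation:
[in] cabinet.dig p='/citri'
[out] ok
[in] cabinet.etch p='/snastitr/bewu_ist' c='smefleru'
[out] created
[in] cabinet.recite p='/snastitr/bewu_ist'
[out] smefleru
[in] cabinet.dig p='/kond'
[out] ok
[in] cabinet.dig p='/citri/trina'
[out] ok
[in] cabinet.dig p='/citri/tinis'
[out] ok


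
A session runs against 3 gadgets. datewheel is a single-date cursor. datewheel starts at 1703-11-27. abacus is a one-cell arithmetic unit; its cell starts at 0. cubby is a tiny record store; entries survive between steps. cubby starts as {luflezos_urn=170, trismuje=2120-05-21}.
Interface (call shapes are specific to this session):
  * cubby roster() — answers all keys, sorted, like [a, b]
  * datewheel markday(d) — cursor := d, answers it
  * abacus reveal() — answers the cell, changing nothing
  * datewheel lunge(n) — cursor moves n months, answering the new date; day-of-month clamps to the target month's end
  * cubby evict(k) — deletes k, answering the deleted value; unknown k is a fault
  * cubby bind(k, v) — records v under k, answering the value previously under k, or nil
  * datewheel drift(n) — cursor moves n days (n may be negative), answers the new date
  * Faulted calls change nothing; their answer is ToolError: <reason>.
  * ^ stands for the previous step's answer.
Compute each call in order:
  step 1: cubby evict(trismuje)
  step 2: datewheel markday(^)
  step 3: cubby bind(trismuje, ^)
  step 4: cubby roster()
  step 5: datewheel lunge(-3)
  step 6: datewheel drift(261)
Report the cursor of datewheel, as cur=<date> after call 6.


Answer: cur=2120-11-08

Derivation:
% 1. cubby evict(k='trismuje') => 2120-05-21
% 2. datewheel markday(d='^') => 2120-05-21
% 3. cubby bind(k='trismuje', v='^') => nil
% 4. cubby roster() => [luflezos_urn, trismuje]
% 5. datewheel lunge(n='-3') => 2120-02-21
% 6. datewheel drift(n='261') => 2120-11-08


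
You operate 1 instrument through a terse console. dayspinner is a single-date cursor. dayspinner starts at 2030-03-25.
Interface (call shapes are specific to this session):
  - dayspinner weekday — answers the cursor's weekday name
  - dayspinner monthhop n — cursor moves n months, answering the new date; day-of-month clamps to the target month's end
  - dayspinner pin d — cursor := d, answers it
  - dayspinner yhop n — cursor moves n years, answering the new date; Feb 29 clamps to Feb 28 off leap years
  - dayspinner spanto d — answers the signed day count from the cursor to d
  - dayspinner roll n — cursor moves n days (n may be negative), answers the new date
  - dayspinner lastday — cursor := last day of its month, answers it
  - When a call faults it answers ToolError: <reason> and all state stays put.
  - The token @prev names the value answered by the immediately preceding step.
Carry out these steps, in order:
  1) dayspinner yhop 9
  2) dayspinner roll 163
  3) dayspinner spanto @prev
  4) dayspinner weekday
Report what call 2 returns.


Answer: 2039-09-04

Derivation:
> dayspinner yhop n='9'
[out] 2039-03-25
> dayspinner roll n='163'
[out] 2039-09-04
> dayspinner spanto d='@prev'
[out] 0
> dayspinner weekday
[out] Sunday


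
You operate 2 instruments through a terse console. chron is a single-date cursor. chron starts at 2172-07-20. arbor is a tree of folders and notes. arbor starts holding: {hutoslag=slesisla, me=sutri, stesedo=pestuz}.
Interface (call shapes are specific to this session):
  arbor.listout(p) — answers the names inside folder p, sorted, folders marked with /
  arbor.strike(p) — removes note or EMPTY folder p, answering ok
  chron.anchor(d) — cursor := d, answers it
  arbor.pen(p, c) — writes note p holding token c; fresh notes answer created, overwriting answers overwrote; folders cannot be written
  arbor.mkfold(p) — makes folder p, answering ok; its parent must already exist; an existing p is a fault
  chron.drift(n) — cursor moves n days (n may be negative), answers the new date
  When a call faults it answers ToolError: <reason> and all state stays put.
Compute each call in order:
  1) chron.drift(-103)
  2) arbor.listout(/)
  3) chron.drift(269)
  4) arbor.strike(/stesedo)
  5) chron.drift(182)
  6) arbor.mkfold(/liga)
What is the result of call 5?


Answer: 2173-07-03

Derivation:
→ chron.drift(n→-103)
← 2172-04-08
→ arbor.listout(p→/)
← [hutoslag, me, stesedo]
→ chron.drift(n→269)
← 2173-01-02
→ arbor.strike(p→/stesedo)
← ok
→ chron.drift(n→182)
← 2173-07-03
→ arbor.mkfold(p→/liga)
← ok


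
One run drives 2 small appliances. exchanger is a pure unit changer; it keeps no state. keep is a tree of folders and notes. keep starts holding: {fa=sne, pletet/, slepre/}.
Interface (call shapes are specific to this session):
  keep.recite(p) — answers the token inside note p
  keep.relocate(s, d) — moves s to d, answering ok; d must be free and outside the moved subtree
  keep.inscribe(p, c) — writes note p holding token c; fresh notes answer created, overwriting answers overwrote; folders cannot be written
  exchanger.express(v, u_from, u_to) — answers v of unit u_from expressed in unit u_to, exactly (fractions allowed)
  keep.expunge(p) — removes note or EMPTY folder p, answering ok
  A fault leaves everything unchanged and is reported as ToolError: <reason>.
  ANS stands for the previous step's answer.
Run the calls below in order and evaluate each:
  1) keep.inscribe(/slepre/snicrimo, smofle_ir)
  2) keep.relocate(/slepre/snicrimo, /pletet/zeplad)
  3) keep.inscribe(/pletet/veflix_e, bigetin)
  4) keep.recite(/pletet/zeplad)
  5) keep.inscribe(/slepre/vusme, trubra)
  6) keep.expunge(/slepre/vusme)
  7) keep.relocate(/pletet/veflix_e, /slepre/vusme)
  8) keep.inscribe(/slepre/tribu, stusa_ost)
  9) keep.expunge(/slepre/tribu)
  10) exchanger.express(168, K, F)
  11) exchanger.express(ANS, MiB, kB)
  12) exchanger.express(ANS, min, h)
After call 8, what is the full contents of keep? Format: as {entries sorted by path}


~$ inscribe p: /slepre/snicrimo c: smofle_ir
  created
~$ relocate s: /slepre/snicrimo d: /pletet/zeplad
  ok
~$ inscribe p: /pletet/veflix_e c: bigetin
  created
~$ recite p: /pletet/zeplad
  smofle_ir
~$ inscribe p: /slepre/vusme c: trubra
  created
~$ expunge p: /slepre/vusme
  ok
~$ relocate s: /pletet/veflix_e d: /slepre/vusme
  ok
~$ inscribe p: /slepre/tribu c: stusa_ost
  created
~$ expunge p: /slepre/tribu
  ok
~$ express v: 168 u_from: K u_to: F
  -15727/100
~$ express v: ANS u_from: MiB u_to: kB
  -515342336/3125
~$ express v: ANS u_from: min u_to: h
  -128835584/46875

Answer: {fa=sne, pletet/, pletet/zeplad=smofle_ir, slepre/, slepre/tribu=stusa_ost, slepre/vusme=bigetin}


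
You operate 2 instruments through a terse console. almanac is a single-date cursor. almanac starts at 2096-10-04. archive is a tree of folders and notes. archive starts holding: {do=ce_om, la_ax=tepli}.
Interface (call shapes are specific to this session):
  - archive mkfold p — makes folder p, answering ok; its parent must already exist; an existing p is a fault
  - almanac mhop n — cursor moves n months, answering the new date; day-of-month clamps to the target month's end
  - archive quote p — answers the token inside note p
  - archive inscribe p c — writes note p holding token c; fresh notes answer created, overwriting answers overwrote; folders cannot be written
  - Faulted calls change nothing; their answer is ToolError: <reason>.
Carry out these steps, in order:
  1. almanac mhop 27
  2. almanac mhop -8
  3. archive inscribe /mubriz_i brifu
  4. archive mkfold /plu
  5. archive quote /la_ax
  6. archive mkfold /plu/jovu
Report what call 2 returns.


·→ almanac mhop(n=27)
·← 2099-01-04
·→ almanac mhop(n=-8)
·← 2098-05-04
·→ archive inscribe(p=/mubriz_i, c=brifu)
·← created
·→ archive mkfold(p=/plu)
·← ok
·→ archive quote(p=/la_ax)
·← tepli
·→ archive mkfold(p=/plu/jovu)
·← ok

Answer: 2098-05-04


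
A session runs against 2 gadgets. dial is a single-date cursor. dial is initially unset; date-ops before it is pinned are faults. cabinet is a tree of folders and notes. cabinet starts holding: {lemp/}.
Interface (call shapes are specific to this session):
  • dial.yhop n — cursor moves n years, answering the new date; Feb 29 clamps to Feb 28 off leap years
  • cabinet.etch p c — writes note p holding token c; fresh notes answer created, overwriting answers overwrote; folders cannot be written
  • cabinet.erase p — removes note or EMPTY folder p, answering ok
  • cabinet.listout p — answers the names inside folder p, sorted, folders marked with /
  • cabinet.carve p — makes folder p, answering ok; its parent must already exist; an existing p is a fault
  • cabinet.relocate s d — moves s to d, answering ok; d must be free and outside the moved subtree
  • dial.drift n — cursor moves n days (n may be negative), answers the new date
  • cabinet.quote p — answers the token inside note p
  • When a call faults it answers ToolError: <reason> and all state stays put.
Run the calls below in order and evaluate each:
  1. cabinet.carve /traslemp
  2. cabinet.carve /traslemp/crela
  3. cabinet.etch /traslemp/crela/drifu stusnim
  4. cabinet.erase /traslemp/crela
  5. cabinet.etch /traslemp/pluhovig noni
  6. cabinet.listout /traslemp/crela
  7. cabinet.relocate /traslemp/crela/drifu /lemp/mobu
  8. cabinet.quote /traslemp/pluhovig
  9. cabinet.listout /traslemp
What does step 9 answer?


! carve(/traslemp) -> ok
! carve(/traslemp/crela) -> ok
! etch(/traslemp/crela/drifu, stusnim) -> created
! erase(/traslemp/crela) -> ToolError: not empty
! etch(/traslemp/pluhovig, noni) -> created
! listout(/traslemp/crela) -> [drifu]
! relocate(/traslemp/crela/drifu, /lemp/mobu) -> ok
! quote(/traslemp/pluhovig) -> noni
! listout(/traslemp) -> [crela/, pluhovig]

Answer: [crela/, pluhovig]


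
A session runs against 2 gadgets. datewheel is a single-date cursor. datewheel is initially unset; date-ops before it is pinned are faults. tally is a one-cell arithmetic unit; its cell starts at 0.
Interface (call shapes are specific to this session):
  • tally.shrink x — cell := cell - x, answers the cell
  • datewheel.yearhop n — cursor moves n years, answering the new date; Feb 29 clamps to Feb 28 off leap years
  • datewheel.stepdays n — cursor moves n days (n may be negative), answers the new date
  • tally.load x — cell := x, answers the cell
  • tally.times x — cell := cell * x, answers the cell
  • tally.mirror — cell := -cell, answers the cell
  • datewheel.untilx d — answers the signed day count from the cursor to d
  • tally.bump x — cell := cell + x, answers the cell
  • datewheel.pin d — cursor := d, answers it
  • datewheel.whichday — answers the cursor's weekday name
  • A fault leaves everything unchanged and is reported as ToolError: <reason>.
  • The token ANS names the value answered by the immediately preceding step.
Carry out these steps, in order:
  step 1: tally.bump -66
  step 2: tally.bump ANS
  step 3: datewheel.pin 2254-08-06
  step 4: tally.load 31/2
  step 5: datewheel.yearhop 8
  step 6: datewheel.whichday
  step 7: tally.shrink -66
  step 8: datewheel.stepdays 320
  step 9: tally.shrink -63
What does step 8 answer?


Calling bump passing x: -66, and observe -66.
I invoke bump passing x: ANS, and see -132.
Then pin passing d: 2254-08-06, and get 2254-08-06.
Then load passing x: 31/2, and see 31/2.
I invoke yearhop passing n: 8, — result: 2262-08-06.
Using whichday, and observe Wednesday.
Calling shrink passing x: -66, which returns 163/2.
I try stepdays passing n: 320, and get 2263-06-22.
Now I run shrink passing x: -63, and get 289/2.

Answer: 2263-06-22
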